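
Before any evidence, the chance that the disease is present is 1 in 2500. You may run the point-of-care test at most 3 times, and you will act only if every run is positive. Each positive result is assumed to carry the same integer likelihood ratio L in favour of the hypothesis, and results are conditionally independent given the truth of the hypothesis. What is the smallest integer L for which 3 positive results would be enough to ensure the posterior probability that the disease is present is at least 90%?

Prior odds = 0.0004/0.9996 = 1/2499.
Target odds = 0.9/0.1 = 9.
Need L³ ≥ 9 ÷ (1/2499) = 22491.
28³ = 21952 < 22491 ≤ 24389 = 29³, so L = 29.

29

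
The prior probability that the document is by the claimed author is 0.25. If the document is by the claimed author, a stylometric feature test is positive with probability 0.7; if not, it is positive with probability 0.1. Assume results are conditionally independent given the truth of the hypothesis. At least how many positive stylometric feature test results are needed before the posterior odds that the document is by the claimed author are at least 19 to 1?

Prior odds: 0.25 ÷ 0.75 = 1/3.
Likelihood ratio of a positive = 0.7/0.1 = 7.
Target odds = 19.
Require 7ⁿ ≥ 19 ÷ (1/3) = 57.
7² = 49 falls short of 57 but 7³ = 343 reaches it, so n = 3.

3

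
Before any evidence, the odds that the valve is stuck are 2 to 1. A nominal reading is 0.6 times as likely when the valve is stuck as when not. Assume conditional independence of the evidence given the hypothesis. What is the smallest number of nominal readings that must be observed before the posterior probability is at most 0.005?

12

Prior odds = 2.
Likelihood ratio per nominal reading = 0.6.
Target posterior odds = 0.005/0.995 = 1/199.
Require 0.6ⁿ ≤ 1/199 ÷ 2 = 1/398.
0.6¹¹ = 177147/48828125 is still above 1/398 but 0.6¹² = 531441/244140625 is at or below it, so n = 12.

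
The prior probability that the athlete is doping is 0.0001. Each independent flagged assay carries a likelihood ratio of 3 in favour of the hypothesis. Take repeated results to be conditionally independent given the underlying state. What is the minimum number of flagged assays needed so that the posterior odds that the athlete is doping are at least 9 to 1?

11

Prior odds = 0.0001/0.9999 = 1/9999.
Likelihood ratio per flagged assay = 3.
Target odds = 9.
Need (1/9999) × 3ⁿ ≥ 9, i.e. 3ⁿ ≥ 89991.
3¹⁰ = 59049 falls short of 89991 but 3¹¹ = 177147 reaches it, so n = 11.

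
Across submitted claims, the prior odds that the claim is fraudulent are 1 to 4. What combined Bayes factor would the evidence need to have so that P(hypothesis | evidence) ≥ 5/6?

20

Prior odds = 0.25.
Target odds = (5/6)/(1/6) = 5.
Required Bayes factor = 5 ÷ 0.25 = 20.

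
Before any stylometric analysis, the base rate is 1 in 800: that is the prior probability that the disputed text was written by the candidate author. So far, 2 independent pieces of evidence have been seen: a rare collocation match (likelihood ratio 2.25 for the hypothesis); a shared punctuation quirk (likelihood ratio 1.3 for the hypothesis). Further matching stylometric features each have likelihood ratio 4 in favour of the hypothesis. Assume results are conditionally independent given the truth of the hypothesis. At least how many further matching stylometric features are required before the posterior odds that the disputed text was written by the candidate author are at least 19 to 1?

7

Prior odds = 0.00125/0.99875 = 1/799.
Combined Bayes factor of the evidence already in hand = 2.25 × 1.3 = 2.925.
Odds after that evidence = (1/799) × 2.925 = 117/31960.
Target odds = 19.
Need 4ⁿ ≥ 19 ÷ (117/31960) = 607240/117.
4⁶ = 4096 falls short of 607240/117 but 4⁷ = 16384 reaches it, so n = 7.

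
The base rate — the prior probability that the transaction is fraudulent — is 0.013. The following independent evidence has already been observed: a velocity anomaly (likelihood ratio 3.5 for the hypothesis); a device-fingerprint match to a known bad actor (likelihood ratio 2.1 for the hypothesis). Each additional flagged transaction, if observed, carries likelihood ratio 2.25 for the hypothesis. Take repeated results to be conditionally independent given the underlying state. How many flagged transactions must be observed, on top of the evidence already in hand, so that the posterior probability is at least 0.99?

Prior odds = 0.013/0.987 = 13/987.
Combined Bayes factor of the evidence already in hand = 3.5 × 2.1 = 7.35.
Odds after that evidence = (13/987) × 7.35 = 91/940.
Target odds = 0.99/0.01 = 99.
Need 2.25ⁿ ≥ 99 ÷ (91/940) = 93060/91.
2.25⁸ = 43046721/65536 falls short of 93060/91 but 2.25⁹ = 387420489/262144 reaches it, so n = 9.

9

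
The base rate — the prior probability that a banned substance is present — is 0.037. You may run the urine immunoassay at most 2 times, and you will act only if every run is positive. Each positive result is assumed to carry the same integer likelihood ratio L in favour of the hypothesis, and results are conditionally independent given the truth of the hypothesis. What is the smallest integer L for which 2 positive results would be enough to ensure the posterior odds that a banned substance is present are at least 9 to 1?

16

Prior odds = 0.037/0.963 = 37/963.
Target odds = 9.
Need L² ≥ 9 ÷ (37/963) = 8667/37.
15² = 225 < 8667/37 ≤ 256 = 16², so L = 16.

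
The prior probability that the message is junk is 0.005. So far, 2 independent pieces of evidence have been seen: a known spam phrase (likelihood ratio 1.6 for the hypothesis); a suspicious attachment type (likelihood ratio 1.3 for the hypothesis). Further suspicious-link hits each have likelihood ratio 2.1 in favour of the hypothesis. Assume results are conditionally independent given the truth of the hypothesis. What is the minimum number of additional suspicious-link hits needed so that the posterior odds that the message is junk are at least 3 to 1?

8

Prior odds = 0.005/0.995 = 1/199.
Combined Bayes factor of the evidence already in hand = 1.6 × 1.3 = 2.08.
Odds after that evidence = (1/199) × 2.08 = 52/4975.
Target odds = 3.
Need 2.1ⁿ ≥ 3 ÷ (52/4975) = 14925/52.
2.1⁷ ≈180.109 falls short of 14925/52 but 2.1⁸ ≈378.229 reaches it, so n = 8.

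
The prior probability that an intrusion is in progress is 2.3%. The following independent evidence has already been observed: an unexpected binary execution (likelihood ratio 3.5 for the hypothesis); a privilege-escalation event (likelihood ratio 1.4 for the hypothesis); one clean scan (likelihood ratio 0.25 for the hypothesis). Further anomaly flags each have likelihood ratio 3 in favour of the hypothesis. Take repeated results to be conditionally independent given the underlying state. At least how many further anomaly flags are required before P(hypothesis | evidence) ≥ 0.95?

Prior odds = 0.023/0.977 = 23/977.
Combined Bayes factor of the evidence already in hand = 3.5 × 1.4 × 0.25 = 1.225.
Odds after that evidence = (23/977) × 1.225 = 1127/39080.
Target odds = 0.95/0.05 = 19.
Need 3ⁿ ≥ 19 ÷ (1127/39080) = 742520/1127.
3⁵ = 243 falls short of 742520/1127 but 3⁶ = 729 reaches it, so n = 6.

6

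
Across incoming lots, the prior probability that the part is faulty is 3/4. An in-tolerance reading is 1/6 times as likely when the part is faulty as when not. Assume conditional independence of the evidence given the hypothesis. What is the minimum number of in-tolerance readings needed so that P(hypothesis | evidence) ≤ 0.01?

4

Prior odds = 0.75/0.25 = 3.
Likelihood ratio per in-tolerance reading = 1/6.
Target odds: 0.01 ÷ 0.99 = 1/99.
Require (1/6)ⁿ ≤ 1/99 ÷ 3 = 1/297.
(1/6)³ = 1/216 is still above 1/297 but (1/6)⁴ = 1/1296 is at or below it, so n = 4.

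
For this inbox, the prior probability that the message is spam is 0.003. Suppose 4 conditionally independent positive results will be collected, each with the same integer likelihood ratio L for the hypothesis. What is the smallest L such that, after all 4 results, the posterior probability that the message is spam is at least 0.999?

25

Prior odds = 0.003/0.997 = 3/997.
Target odds = 0.999/0.001 = 999.
Need L⁴ ≥ 999 ÷ (3/997) = 332001.
24⁴ = 331776 < 332001 ≤ 390625 = 25⁴, so L = 25.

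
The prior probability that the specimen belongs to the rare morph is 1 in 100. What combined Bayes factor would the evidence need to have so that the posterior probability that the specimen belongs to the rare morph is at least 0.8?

396

Prior odds = 0.01/0.99 = 1/99.
Target odds = 0.8/0.2 = 4.
Required Bayes factor = 4 ÷ (1/99) = 396.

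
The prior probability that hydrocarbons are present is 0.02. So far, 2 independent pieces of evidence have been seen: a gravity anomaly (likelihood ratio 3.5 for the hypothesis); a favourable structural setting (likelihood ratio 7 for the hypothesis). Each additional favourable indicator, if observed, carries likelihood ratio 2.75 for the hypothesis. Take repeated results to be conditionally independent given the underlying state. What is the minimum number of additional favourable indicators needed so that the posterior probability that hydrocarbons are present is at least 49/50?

Prior odds = 0.02/0.98 = 1/49.
Combined Bayes factor of the evidence already in hand = 3.5 × 7 = 24.5.
Odds after that evidence = (1/49) × 24.5 = 0.5.
Target odds = 0.98/0.02 = 49.
Need 2.75ⁿ ≥ 49 ÷ 0.5 = 98.
2.75⁴ = 57.19140625 falls short of 98 but 2.75⁵ = 161051/1024 reaches it, so n = 5.

5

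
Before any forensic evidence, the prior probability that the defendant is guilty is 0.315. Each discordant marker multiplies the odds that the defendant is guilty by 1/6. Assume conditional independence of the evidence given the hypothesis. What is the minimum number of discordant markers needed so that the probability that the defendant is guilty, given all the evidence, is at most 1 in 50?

2

Prior odds = 0.315/0.685 = 63/137.
Likelihood ratio per discordant marker = 1/6.
Target odds: 0.02 ÷ 0.98 = 1/49.
Require (1/6)ⁿ ≤ 1/49 ÷ (63/137) = 137/3087.
(1/6)¹ = 1/6 is still above 137/3087 but (1/6)² = 1/36 is at or below it, so n = 2.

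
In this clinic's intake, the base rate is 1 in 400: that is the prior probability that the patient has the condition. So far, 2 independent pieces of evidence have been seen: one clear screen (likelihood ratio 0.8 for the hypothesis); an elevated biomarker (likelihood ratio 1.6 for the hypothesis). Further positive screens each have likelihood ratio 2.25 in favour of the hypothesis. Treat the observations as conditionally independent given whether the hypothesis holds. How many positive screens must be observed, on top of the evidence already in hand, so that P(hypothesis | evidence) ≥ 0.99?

Prior odds = 0.0025/0.9975 = 1/399.
Combined Bayes factor of the evidence already in hand = 0.8 × 1.6 = 1.28.
Odds after that evidence = (1/399) × 1.28 = 32/9975.
Target odds = 0.99/0.01 = 99.
Need 2.25ⁿ ≥ 99 ÷ (32/9975) = 30860.15625.
2.25¹² ≈16834.1 falls short of 30860.15625 but 2.25¹³ ≈37876.8 reaches it, so n = 13.

13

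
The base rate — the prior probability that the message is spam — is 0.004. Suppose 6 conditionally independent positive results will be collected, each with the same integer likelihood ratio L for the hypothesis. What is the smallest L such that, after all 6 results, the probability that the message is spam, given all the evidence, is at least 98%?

Prior odds = 0.004/0.996 = 1/249.
Target odds = 0.98/0.02 = 49.
Need L⁶ ≥ 49 ÷ (1/249) = 12201.
4⁶ = 4096 < 12201 ≤ 15625 = 5⁶, so L = 5.

5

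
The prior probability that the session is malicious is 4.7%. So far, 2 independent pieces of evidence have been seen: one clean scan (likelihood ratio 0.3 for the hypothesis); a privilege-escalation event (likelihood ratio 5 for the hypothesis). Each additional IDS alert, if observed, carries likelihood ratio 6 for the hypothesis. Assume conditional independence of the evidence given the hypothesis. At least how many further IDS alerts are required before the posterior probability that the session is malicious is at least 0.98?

Prior odds = 0.047/0.953 = 47/953.
Combined Bayes factor of the evidence already in hand = 0.3 × 5 = 1.5.
Odds after that evidence = (47/953) × 1.5 = 141/1906.
Target odds = 0.98/0.02 = 49.
Need 6ⁿ ≥ 49 ÷ (141/1906) = 93394/141.
6³ = 216 falls short of 93394/141 but 6⁴ = 1296 reaches it, so n = 4.

4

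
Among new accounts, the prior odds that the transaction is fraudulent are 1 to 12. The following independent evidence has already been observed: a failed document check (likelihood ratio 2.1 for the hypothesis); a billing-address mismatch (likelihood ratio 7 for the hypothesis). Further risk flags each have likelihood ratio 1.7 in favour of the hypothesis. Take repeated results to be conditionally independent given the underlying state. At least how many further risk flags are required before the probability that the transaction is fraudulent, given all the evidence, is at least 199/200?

10

Prior odds = 1/12.
Combined Bayes factor of the evidence already in hand = 2.1 × 7 = 14.7.
Odds after that evidence = (1/12) × 14.7 = 1.225.
Target odds = 0.995/0.005 = 199.
Need 1.7ⁿ ≥ 199 ÷ 1.225 = 7960/49.
1.7⁹ ≈118.588 falls short of 7960/49 but 1.7¹⁰ ≈201.599 reaches it, so n = 10.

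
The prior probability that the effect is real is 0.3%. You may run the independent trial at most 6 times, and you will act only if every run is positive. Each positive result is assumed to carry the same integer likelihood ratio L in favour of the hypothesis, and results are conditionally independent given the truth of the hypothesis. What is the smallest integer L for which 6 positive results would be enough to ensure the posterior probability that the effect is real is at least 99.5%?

7

Prior odds = 0.003/0.997 = 3/997.
Target odds = 0.995/0.005 = 199.
Need L⁶ ≥ 199 ÷ (3/997) = 198403/3.
6⁶ = 46656 < 198403/3 ≤ 117649 = 7⁶, so L = 7.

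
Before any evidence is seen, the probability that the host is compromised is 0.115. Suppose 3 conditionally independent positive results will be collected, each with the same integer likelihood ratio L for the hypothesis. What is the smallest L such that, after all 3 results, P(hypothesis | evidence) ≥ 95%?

6

Prior odds = 0.115/0.885 = 23/177.
Target odds = 0.95/0.05 = 19.
Need L³ ≥ 19 ÷ (23/177) = 3363/23.
5³ = 125 < 3363/23 ≤ 216 = 6³, so L = 6.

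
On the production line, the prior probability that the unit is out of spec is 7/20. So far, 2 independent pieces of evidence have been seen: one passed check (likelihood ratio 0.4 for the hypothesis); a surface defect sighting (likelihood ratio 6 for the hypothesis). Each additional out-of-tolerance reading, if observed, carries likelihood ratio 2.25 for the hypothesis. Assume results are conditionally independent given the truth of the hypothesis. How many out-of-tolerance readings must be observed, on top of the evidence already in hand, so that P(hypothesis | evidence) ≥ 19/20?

Prior odds = 0.35/0.65 = 7/13.
Combined Bayes factor of the evidence already in hand = 0.4 × 6 = 2.4.
Odds after that evidence = (7/13) × 2.4 = 84/65.
Target odds = 0.95/0.05 = 19.
Need 2.25ⁿ ≥ 19 ÷ (84/65) = 1235/84.
2.25³ = 11.390625 falls short of 1235/84 but 2.25⁴ = 25.62890625 reaches it, so n = 4.

4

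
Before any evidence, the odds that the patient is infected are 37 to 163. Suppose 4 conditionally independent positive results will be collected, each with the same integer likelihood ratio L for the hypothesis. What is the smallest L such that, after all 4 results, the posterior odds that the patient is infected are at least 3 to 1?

2

Prior odds = 37/163.
Target odds = 3.
Need L⁴ ≥ 3 ÷ (37/163) = 489/37.
1⁴ = 1 < 489/37 ≤ 16 = 2⁴, so L = 2.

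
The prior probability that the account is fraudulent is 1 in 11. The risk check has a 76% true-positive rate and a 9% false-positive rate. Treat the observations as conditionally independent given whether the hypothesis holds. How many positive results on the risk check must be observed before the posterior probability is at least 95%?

3

Prior odds = (1/11)/(10/11) = 0.1.
Likelihood ratio of a positive result = 0.76/0.09 = 76/9.
Target posterior odds = 0.95/0.05 = 19.
Need 0.1 × (76/9)ⁿ ≥ 19, i.e. (76/9)ⁿ ≥ 190.
(76/9)² = 5776/81 falls short of 190 but (76/9)³ = 438976/729 reaches it, so n = 3.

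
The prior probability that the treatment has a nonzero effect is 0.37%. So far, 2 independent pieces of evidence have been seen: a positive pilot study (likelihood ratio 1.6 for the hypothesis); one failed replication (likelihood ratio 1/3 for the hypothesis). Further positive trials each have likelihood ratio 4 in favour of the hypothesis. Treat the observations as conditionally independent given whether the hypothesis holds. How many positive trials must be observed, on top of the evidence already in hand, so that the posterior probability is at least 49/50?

8

Prior odds = 0.0037/0.9963 = 37/9963.
Combined Bayes factor of the evidence already in hand = 1.6 × (1/3) = 8/15.
Odds after that evidence = (37/9963) × 8/15 = 296/149445.
Target odds = 0.98/0.02 = 49.
Need 4ⁿ ≥ 49 ÷ (296/149445) = 7322805/296.
4⁷ = 16384 falls short of 7322805/296 but 4⁸ = 65536 reaches it, so n = 8.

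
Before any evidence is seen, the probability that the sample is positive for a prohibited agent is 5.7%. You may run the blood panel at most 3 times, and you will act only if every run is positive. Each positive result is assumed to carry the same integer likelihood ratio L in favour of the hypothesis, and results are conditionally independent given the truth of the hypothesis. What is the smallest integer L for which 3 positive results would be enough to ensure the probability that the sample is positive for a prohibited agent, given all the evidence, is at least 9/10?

Prior odds = 0.057/0.943 = 57/943.
Target odds = 0.9/0.1 = 9.
Need L³ ≥ 9 ÷ (57/943) = 2829/19.
5³ = 125 < 2829/19 ≤ 216 = 6³, so L = 6.

6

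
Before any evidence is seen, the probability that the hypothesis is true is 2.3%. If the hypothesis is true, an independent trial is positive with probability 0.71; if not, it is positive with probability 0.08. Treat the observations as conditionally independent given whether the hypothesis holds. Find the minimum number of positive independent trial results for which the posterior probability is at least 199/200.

Prior odds = 0.023/0.977 = 23/977.
Likelihood ratio of a positive = 0.71/0.08 = 8.875.
Target odds: 0.995 ÷ 0.005 = 199.
Need (23/977) × 8.875ⁿ ≥ 199, i.e. 8.875ⁿ ≥ 194423/23.
8.875⁴ = 25411681/4096 falls short of 194423/23 but 8.875⁵ ≈55060.7 reaches it, so n = 5.

5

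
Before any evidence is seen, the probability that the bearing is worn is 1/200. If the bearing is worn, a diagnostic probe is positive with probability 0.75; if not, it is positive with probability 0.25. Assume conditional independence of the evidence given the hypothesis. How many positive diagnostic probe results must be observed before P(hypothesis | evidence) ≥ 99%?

Prior odds: 0.005 ÷ 0.995 = 1/199.
Likelihood ratio of a positive = 0.75/0.25 = 3.
Target odds: 0.99 ÷ 0.01 = 99.
Require 3ⁿ ≥ 99 ÷ (1/199) = 19701.
3⁹ = 19683 falls short of 19701 but 3¹⁰ = 59049 reaches it, so n = 10.

10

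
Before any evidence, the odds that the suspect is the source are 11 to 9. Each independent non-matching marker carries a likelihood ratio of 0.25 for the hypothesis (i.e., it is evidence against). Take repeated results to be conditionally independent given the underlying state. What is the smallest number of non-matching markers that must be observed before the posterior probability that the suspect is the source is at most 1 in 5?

Prior odds = 11/9.
Likelihood ratio per non-matching marker = 0.25.
Target odds: 0.2 ÷ 0.8 = 0.25.
Need (11/9) × 0.25ⁿ ≤ 0.25, i.e. 0.25ⁿ ≤ 9/44.
0.25¹ = 0.25 is still above 9/44 but 0.25² = 0.0625 is at or below it, so n = 2.

2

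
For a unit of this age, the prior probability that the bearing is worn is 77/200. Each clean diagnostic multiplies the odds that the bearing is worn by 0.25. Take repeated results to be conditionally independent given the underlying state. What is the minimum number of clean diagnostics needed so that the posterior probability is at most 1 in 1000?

5

Prior odds: 0.385 ÷ 0.615 = 77/123.
Likelihood ratio per clean diagnostic = 0.25.
Target odds: 0.001 ÷ 0.999 = 1/999.
Need (77/123) × 0.25ⁿ ≤ 1/999, i.e. 0.25ⁿ ≤ 41/25641.
0.25⁴ = 0.00390625 is still above 41/25641 but 0.25⁵ = 1/1024 is at or below it, so n = 5.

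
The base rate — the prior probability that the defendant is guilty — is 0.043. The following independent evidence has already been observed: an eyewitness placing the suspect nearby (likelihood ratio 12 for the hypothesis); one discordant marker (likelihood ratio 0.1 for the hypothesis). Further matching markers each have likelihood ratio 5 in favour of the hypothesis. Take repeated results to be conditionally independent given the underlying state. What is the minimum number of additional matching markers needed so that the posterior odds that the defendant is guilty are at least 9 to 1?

4

Prior odds = 0.043/0.957 = 43/957.
Combined Bayes factor of the evidence already in hand = 12 × 0.1 = 1.2.
Odds after that evidence = (43/957) × 1.2 = 86/1595.
Target odds = 9.
Need 5ⁿ ≥ 9 ÷ (86/1595) = 14355/86.
5³ = 125 falls short of 14355/86 but 5⁴ = 625 reaches it, so n = 4.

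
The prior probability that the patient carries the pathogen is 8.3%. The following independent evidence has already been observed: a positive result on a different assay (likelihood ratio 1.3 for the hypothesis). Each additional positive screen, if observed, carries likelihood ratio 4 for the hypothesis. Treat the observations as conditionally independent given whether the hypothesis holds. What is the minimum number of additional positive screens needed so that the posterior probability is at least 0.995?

6

Prior odds = 0.083/0.917 = 83/917.
Bayes factor of the evidence already in hand = 1.3.
Odds after that evidence = (83/917) × 1.3 = 1079/9170.
Target odds = 0.995/0.005 = 199.
Need 4ⁿ ≥ 199 ÷ (1079/9170) = 1824830/1079.
4⁵ = 1024 falls short of 1824830/1079 but 4⁶ = 4096 reaches it, so n = 6.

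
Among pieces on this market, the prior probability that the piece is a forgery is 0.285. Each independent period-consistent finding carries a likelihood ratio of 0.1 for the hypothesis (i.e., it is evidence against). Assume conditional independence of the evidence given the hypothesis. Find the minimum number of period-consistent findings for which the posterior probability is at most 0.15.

1

Prior odds = 0.285/0.715 = 57/143.
Likelihood ratio per period-consistent finding = 0.1.
Target odds: 0.15 ÷ 0.85 = 3/17.
Require 0.1ⁿ ≤ 3/17 ÷ (57/143) = 143/323.
0.1¹ = 0.1, which is already at or below the required 143/323; so n = 1.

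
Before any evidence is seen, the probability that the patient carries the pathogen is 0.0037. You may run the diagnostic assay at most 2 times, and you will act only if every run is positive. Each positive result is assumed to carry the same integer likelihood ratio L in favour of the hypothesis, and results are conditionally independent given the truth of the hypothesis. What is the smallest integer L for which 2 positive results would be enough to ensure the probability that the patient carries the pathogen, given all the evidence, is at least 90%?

Prior odds = 0.0037/0.9963 = 37/9963.
Target odds = 0.9/0.1 = 9.
Need L² ≥ 9 ÷ (37/9963) = 89667/37.
49² = 2401 < 89667/37 ≤ 2500 = 50², so L = 50.

50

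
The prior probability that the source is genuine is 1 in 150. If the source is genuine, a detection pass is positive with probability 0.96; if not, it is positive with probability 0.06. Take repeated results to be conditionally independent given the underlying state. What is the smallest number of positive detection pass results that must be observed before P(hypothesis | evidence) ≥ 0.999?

5

Prior odds = (1/150)/(149/150) = 1/149.
Likelihood ratio of a positive = 0.96/0.06 = 16.
Target posterior odds = 0.999/0.001 = 999.
Require 16ⁿ ≥ 999 ÷ (1/149) = 148851.
16⁴ = 65536 falls short of 148851 but 16⁵ = 1048576 reaches it, so n = 5.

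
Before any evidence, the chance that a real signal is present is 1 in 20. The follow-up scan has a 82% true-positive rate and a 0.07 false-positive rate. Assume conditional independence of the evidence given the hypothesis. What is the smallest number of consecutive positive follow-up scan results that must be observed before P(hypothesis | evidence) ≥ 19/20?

3

Prior odds = 0.05/0.95 = 1/19.
Likelihood ratio of a positive result = 0.82/0.07 = 82/7.
Target odds: 0.95 ÷ 0.05 = 19.
Need (1/19) × (82/7)ⁿ ≥ 19, i.e. (82/7)ⁿ ≥ 361.
(82/7)² = 6724/49 falls short of 361 but (82/7)³ = 551368/343 reaches it, so n = 3.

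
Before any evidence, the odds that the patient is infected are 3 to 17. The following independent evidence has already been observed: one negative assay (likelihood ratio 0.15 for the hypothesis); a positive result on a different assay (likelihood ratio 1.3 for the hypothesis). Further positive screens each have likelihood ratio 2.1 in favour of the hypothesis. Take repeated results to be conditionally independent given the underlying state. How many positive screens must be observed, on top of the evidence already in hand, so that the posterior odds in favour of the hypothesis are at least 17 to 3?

Prior odds = 3/17.
Combined Bayes factor of the evidence already in hand = 0.15 × 1.3 = 0.195.
Odds after that evidence = (3/17) × 0.195 = 117/3400.
Target odds = 17/3.
Need 2.1ⁿ ≥ 17/3 ÷ (117/3400) = 57800/351.
2.1⁶ = 85766121/1000000 falls short of 57800/351 but 2.1⁷ ≈180.109 reaches it, so n = 7.

7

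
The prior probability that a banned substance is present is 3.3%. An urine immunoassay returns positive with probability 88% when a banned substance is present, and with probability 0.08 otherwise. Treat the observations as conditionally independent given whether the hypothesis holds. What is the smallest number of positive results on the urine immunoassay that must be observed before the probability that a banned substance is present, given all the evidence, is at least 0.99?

4

Prior odds: 0.033 ÷ 0.967 = 33/967.
Likelihood ratio of a positive result = 0.88/0.08 = 11.
Target odds: 0.99 ÷ 0.01 = 99.
Require 11ⁿ ≥ 99 ÷ (33/967) = 2901.
11³ = 1331 falls short of 2901 but 11⁴ = 14641 reaches it, so n = 4.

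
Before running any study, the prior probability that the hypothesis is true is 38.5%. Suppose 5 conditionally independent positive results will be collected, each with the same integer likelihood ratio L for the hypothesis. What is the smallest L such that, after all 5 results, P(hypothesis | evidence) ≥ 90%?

Prior odds = 0.385/0.615 = 77/123.
Target odds = 0.9/0.1 = 9.
Need L⁵ ≥ 9 ÷ (77/123) = 1107/77.
1⁵ = 1 < 1107/77 ≤ 32 = 2⁵, so L = 2.

2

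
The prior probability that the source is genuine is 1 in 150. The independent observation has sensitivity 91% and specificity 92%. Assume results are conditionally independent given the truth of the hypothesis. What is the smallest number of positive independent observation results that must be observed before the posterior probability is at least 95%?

Prior odds: (1/150) ÷ (149/150) = 1/149.
False-positive rate = 1 − 0.92 = 0.08; likelihood ratio of a positive = 0.91/0.08 = 11.375.
Target odds: 0.95 ÷ 0.05 = 19.
Require 11.375ⁿ ≥ 19 ÷ (1/149) = 2831.
11.375³ = 753571/512 falls short of 2831 but 11.375⁴ = 68574961/4096 reaches it, so n = 4.

4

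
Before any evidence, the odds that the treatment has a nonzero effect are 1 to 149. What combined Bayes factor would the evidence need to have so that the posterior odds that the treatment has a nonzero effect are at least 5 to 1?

Prior odds = 1/149.
Target odds = 5.
Required Bayes factor = 5 ÷ (1/149) = 745.

745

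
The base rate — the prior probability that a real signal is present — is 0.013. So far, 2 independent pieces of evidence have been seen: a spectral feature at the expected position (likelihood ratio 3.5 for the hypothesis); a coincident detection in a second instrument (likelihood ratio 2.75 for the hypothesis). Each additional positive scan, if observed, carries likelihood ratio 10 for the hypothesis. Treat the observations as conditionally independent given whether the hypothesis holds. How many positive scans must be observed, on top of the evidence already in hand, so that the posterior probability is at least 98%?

Prior odds = 0.013/0.987 = 13/987.
Combined Bayes factor of the evidence already in hand = 3.5 × 2.75 = 9.625.
Odds after that evidence = (13/987) × 9.625 = 143/1128.
Target odds = 0.98/0.02 = 49.
Need 10ⁿ ≥ 49 ÷ (143/1128) = 55272/143.
10² = 100 falls short of 55272/143 but 10³ = 1000 reaches it, so n = 3.

3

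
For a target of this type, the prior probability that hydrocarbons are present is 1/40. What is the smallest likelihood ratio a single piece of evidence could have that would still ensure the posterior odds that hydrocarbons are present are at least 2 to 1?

Prior odds = 0.025/0.975 = 1/39.
Target odds = 2.
Required Bayes factor = 2 ÷ (1/39) = 78.

78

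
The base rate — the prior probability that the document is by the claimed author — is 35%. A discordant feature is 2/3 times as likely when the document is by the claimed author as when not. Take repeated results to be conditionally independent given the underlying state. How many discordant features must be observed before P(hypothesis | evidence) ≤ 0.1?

Prior odds = 0.35/0.65 = 7/13.
Likelihood ratio per discordant feature = 2/3.
Target posterior odds = 0.1/0.9 = 1/9.
Require (2/3)ⁿ ≤ 1/9 ÷ (7/13) = 13/63.
(2/3)³ = 8/27 is still above 13/63 but (2/3)⁴ = 16/81 is at or below it, so n = 4.

4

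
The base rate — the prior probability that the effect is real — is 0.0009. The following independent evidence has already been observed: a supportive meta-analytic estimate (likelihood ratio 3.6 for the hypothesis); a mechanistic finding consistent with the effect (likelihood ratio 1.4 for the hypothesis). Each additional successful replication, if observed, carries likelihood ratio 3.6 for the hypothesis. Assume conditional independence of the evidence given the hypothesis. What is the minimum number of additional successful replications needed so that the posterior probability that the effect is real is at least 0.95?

Prior odds = 0.0009/0.9991 = 9/9991.
Combined Bayes factor of the evidence already in hand = 3.6 × 1.4 = 5.04.
Odds after that evidence = (9/9991) × 5.04 = 1134/249775.
Target odds = 0.95/0.05 = 19.
Need 3.6ⁿ ≥ 19 ÷ (1134/249775) = 4745725/1134.
3.6⁶ = 34012224/15625 falls short of 4745725/1134 but 3.6⁷ = 612220032/78125 reaches it, so n = 7.

7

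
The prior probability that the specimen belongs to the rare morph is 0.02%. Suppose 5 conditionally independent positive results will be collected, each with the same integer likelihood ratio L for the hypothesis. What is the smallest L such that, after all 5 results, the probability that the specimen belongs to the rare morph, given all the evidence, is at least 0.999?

Prior odds = 0.0002/0.9998 = 1/4999.
Target odds = 0.999/0.001 = 999.
Need L⁵ ≥ 999 ÷ (1/4999) = 4994001.
21⁵ = 4084101 < 4994001 ≤ 5153632 = 22⁵, so L = 22.

22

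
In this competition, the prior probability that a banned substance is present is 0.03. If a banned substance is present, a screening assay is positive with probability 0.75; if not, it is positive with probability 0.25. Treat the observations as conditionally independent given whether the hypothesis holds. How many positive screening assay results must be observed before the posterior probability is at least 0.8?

Prior odds: 0.03 ÷ 0.97 = 3/97.
Likelihood ratio of a positive = 0.75/0.25 = 3.
Target posterior odds = 0.8/0.2 = 4.
Need (3/97) × 3ⁿ ≥ 4, i.e. 3ⁿ ≥ 388/3.
3⁴ = 81 falls short of 388/3 but 3⁵ = 243 reaches it, so n = 5.

5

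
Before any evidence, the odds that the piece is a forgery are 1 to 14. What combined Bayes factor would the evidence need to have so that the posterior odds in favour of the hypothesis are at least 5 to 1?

Prior odds = 1/14.
Target odds = 5.
Required Bayes factor = 5 ÷ (1/14) = 70.

70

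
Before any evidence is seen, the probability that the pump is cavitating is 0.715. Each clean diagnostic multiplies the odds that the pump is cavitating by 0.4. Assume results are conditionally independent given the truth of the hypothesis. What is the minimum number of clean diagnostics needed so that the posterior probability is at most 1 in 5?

Prior odds: 0.715 ÷ 0.285 = 143/57.
Likelihood ratio per clean diagnostic = 0.4.
Target odds: 0.2 ÷ 0.8 = 0.25.
Require 0.4ⁿ ≤ 0.25 ÷ (143/57) = 57/572.
0.4² = 0.16 is still above 57/572 but 0.4³ = 0.064 is at or below it, so n = 3.

3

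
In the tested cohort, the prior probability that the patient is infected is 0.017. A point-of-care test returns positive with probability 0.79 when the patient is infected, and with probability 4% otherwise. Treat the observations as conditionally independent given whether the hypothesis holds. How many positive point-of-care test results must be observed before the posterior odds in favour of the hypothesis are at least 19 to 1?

Prior odds = 0.017/0.983 = 17/983.
Likelihood ratio of a positive result = 0.79/0.04 = 19.75.
Target odds = 19.
Require 19.75ⁿ ≥ 19 ÷ (17/983) = 18677/17.
19.75² = 390.0625 falls short of 18677/17 but 19.75³ = 7703.734375 reaches it, so n = 3.

3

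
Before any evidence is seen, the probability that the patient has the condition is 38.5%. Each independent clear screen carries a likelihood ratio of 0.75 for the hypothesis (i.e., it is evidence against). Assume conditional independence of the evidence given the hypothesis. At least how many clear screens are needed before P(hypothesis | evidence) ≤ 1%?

15

Prior odds = 0.385/0.615 = 77/123.
Likelihood ratio per clear screen = 0.75.
Target posterior odds = 0.01/0.99 = 1/99.
Require 0.75ⁿ ≤ 1/99 ÷ (77/123) = 41/2541.
0.75¹⁴ = 4782969/268435456 is still above 41/2541 but 0.75¹⁵ ≈0.0133635 is at or below it, so n = 15.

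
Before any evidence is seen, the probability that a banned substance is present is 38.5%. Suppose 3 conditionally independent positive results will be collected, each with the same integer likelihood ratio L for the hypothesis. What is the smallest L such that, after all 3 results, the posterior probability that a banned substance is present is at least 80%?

2

Prior odds = 0.385/0.615 = 77/123.
Target odds = 0.8/0.2 = 4.
Need L³ ≥ 4 ÷ (77/123) = 492/77.
1³ = 1 < 492/77 ≤ 8 = 2³, so L = 2.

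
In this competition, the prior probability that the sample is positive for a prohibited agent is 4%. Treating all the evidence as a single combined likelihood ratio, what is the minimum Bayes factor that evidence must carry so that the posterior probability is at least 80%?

96

Prior odds = 0.04/0.96 = 1/24.
Target odds = 0.8/0.2 = 4.
Required Bayes factor = 4 ÷ (1/24) = 96.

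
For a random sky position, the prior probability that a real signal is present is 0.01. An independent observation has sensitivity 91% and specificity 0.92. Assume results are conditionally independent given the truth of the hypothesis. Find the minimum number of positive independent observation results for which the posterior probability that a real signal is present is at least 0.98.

Prior odds = 0.01/0.99 = 1/99.
False-positive rate = 1 − 0.92 = 0.08; likelihood ratio of a positive = 0.91/0.08 = 11.375.
Target odds: 0.98 ÷ 0.02 = 49.
Require 11.375ⁿ ≥ 49 ÷ (1/99) = 4851.
11.375³ = 753571/512 falls short of 4851 but 11.375⁴ = 68574961/4096 reaches it, so n = 4.

4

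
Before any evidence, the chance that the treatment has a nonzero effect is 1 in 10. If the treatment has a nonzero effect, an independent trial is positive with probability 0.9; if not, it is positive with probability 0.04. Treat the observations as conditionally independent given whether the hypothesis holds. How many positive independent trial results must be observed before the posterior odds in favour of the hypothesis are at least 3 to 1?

2

Prior odds = 0.1/0.9 = 1/9.
Likelihood ratio of a positive = 0.9/0.04 = 22.5.
Target odds = 3.
Require 22.5ⁿ ≥ 3 ÷ (1/9) = 27.
22.5¹ = 22.5 falls short of 27 but 22.5² = 506.25 reaches it, so n = 2.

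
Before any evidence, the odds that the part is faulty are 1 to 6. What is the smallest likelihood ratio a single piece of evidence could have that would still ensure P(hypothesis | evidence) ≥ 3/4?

18

Prior odds = 1/6.
Target odds = 0.75/0.25 = 3.
Required Bayes factor = 3 ÷ (1/6) = 18.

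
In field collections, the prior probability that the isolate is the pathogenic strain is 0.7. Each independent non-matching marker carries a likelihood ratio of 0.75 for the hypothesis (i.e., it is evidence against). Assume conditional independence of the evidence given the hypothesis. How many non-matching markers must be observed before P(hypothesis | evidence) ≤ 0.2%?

Prior odds = 0.7/0.3 = 7/3.
Likelihood ratio per non-matching marker = 0.75.
Target posterior odds = 0.002/0.998 = 1/499.
Need (7/3) × 0.75ⁿ ≤ 1/499, i.e. 0.75ⁿ ≤ 3/3493.
0.75²⁴ ≈0.00100339 is still above 3/3493 but 0.75²⁵ ≈0.000752543 is at or below it, so n = 25.

25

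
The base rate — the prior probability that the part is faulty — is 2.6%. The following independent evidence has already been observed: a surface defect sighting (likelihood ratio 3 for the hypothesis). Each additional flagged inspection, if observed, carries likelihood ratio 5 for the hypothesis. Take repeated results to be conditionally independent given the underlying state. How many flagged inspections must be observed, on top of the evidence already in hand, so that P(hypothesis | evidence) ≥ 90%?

3

Prior odds = 0.026/0.974 = 13/487.
Bayes factor of the evidence already in hand = 3.
Odds after that evidence = (13/487) × 3 = 39/487.
Target odds = 0.9/0.1 = 9.
Need 5ⁿ ≥ 9 ÷ (39/487) = 1461/13.
5² = 25 falls short of 1461/13 but 5³ = 125 reaches it, so n = 3.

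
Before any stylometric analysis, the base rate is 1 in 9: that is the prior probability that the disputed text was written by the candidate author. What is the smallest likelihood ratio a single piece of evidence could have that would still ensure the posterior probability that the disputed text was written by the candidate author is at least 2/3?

16

Prior odds = (1/9)/(8/9) = 0.125.
Target odds = (2/3)/(1/3) = 2.
Required Bayes factor = 2 ÷ 0.125 = 16.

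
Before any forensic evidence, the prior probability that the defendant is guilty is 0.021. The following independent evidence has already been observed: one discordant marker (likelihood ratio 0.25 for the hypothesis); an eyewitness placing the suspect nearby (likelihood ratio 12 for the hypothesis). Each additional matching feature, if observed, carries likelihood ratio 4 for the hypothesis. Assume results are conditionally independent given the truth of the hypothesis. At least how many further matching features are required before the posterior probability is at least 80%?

3

Prior odds = 0.021/0.979 = 21/979.
Combined Bayes factor of the evidence already in hand = 0.25 × 12 = 3.
Odds after that evidence = (21/979) × 3 = 63/979.
Target odds = 0.8/0.2 = 4.
Need 4ⁿ ≥ 4 ÷ (63/979) = 3916/63.
4² = 16 falls short of 3916/63 but 4³ = 64 reaches it, so n = 3.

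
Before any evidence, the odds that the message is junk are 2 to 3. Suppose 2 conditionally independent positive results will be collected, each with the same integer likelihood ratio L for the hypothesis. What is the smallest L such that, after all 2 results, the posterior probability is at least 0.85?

3

Prior odds = 2/3.
Target odds = 0.85/0.15 = 17/3.
Need L² ≥ 17/3 ÷ (2/3) = 8.5.
2² = 4 < 8.5 ≤ 9 = 3², so L = 3.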